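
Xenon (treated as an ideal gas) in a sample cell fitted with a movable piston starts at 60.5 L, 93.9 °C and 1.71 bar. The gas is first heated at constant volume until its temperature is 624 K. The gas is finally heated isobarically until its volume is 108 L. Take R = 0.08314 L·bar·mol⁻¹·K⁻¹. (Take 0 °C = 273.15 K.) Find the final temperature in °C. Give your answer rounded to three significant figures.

Convert: T₁ = 367.0 K.
Isochoric, so P/T is constant: V₂ = V₁; P₂ = P₁·(T₂/T₁) = 2.907 bar.
P constant ⇒ V ∝ T: P₃ = P₂; T₃ = T₂·(V₃/V₂) = 1114 K.

T₃ ≈ 841 °C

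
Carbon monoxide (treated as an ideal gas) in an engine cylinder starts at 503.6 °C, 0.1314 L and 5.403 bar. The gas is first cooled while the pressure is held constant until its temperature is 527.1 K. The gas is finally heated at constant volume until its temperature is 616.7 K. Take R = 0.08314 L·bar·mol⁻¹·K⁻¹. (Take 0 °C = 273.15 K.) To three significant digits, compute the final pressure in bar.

Convert: T₁ = 776.8 K.
P constant ⇒ V ∝ T: P₂ = P₁; V₂ = V₁·(T₂/T₁) = 0.08917 L.
V constant ⇒ P ∝ T: V₃ = V₂; P₃ = P₂·(T₃/T₂) = 6.321 bar.

P₃ ≈ 6.32 bar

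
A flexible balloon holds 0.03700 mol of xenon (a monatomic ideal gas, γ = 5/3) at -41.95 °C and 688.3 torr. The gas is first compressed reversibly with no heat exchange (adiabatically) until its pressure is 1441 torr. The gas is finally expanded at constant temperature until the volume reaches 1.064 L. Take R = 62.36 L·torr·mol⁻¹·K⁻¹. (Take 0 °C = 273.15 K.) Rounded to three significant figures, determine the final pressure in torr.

P₃ ≈ 674 torr

Convert: T₁ = 231.2 K.
From PV = nRT: V₁ = nRT₁/P₁ = 0.7750 L.
Adiabatic (γ = 5/3), T V^(γ−1) and P V^γ constant: T₂ = T₁·(P₂/P₁)^((γ−1)/γ) = 310.7 K; V₂ = V₁·(P₁/P₂)^(1/γ) = 0.4975 L.
T constant ⇒ Boyle's law P V = const: T₃ = T₂; P₃ = P₂·(V₂/V₃) = 673.8 torr.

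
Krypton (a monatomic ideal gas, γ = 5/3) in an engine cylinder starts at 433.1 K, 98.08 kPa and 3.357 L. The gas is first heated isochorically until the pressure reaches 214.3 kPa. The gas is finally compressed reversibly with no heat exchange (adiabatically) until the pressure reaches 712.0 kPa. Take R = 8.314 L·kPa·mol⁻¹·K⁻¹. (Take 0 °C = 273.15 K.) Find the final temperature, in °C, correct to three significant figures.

V constant ⇒ P ∝ T: V₂ = V₁; T₂ = T₁·(P₂/P₁) = 946.3 K.
Adiabatic (γ = 5/3), T V^(γ−1) and P V^γ constant: T₃ = T₂·(P₃/P₂)^((γ−1)/γ) = 1530 K; V₃ = V₂·(P₂/P₃)^(1/γ) = 1.633 L.

T₃ ≈ 1.26e+03 °C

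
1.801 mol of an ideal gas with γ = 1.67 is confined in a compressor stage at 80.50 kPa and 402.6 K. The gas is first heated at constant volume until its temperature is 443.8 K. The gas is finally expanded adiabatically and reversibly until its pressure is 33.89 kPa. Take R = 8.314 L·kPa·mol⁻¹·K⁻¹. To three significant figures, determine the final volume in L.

V₃ ≈ 133 L

From PV = nRT: V₁ = nRT₁/P₁ = 74.89 L.
V constant ⇒ P ∝ T: V₂ = V₁; P₂ = P₁·(T₂/T₁) = 88.74 kPa.
Reversible adiabatic, γ = 1.67: T₃ = T₂·(P₃/P₂)^((γ−1)/γ) = 301.6 K; V₃ = V₂·(P₂/P₃)^(1/γ) = 133.3 L.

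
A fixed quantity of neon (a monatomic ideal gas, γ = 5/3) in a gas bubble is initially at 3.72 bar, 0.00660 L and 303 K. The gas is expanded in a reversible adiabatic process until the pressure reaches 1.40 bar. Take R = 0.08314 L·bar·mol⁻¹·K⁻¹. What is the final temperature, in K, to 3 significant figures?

T₂ ≈ 205 K

Adiabatic (γ = 5/3), T V^(γ−1) and P V^γ constant: T₂ = T₁·(P₂/P₁)^((γ−1)/γ) = 205.0 K; V₂ = V₁·(P₁/P₂)^(1/γ) = 0.01186 L.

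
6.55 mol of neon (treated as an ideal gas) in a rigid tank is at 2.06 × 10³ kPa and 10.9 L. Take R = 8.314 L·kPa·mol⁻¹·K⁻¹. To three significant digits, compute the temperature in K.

PV = nRT ⇒ T = PV/(nR) = (2.06e+03 × 10.9) / (6.55 × 8.314)

T ≈ 412 K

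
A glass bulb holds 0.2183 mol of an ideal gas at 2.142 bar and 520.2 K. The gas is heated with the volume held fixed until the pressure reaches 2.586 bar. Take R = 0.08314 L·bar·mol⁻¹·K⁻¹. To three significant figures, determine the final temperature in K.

T₂ ≈ 628 K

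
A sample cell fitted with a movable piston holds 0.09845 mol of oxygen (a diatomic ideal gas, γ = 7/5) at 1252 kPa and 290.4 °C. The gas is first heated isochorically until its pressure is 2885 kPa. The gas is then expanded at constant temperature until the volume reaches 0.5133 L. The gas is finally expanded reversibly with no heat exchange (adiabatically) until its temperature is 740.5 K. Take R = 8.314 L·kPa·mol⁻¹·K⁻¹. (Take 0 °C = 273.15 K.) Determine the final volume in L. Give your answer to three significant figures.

Convert: T₁ = 563.5 K.
From PV = nRT: V₁ = nRT₁/P₁ = 0.3684 L.
Isochoric, so P/T is constant: V₂ = V₁; T₂ = T₁·(P₂/P₁) = 1299 K.
Isothermal, so P V is constant: T₃ = T₂; P₃ = P₂·(V₂/V₃) = 2071 kPa.
Adiabatic (γ = 7/5), T V^(γ−1) and P V^γ constant: P₄ = P₃·(T₄/T₃)^(γ/(γ−1)) = 289.9 kPa; V₄ = V₃·(T₃/T₄)^(1/(γ−1)) = 2.090 L.

V₄ ≈ 2.09 L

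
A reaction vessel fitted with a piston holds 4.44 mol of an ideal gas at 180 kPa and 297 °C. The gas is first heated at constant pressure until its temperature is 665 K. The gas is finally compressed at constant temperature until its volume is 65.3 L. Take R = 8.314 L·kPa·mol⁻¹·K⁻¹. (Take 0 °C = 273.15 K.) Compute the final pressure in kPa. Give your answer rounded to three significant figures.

Convert: T₁ = 570.1 K.
From PV = nRT: V₁ = nRT₁/P₁ = 116.9 L.
Isobaric, so V/T is constant: P₂ = P₁; V₂ = V₁·(T₂/T₁) = 136.4 L.
Isothermal, so P V is constant: T₃ = T₂; P₃ = P₂·(V₂/V₃) = 375.9 kPa.

P₃ ≈ 376 kPa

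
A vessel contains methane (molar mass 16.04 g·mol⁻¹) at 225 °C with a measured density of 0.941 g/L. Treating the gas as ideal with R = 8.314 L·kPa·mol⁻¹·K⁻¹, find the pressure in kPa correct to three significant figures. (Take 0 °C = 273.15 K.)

P ≈ 243 kPa

ρ = PM/(RT) ⇒ P = ρRT/M = (0.941 × 8.314 × 498.1) / 16.04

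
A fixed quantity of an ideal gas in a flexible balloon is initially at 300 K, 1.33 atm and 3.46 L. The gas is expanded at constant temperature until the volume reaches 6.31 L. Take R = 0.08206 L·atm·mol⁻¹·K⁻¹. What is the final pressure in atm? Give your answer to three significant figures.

T constant ⇒ Boyle's law P V = const: T₂ = T₁; P₂ = P₁·(V₁/V₂) = 0.7293 atm.

P₂ ≈ 0.729 atm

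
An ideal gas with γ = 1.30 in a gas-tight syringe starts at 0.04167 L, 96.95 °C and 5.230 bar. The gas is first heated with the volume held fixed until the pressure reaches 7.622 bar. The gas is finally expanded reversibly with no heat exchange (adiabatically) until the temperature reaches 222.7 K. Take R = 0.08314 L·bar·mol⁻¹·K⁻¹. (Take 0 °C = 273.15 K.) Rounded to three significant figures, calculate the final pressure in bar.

Convert: T₁ = 370.1 K.
V constant ⇒ P ∝ T: V₂ = V₁; T₂ = T₁·(P₂/P₁) = 539.4 K.
Adiabatic (γ = 1.30), T V^(γ−1) and P V^γ constant: P₃ = P₂·(T₃/T₂)^(γ/(γ−1)) = 0.1649 bar; V₃ = V₂·(T₂/T₃)^(1/(γ−1)) = 0.7950 L.

P₃ ≈ 0.165 bar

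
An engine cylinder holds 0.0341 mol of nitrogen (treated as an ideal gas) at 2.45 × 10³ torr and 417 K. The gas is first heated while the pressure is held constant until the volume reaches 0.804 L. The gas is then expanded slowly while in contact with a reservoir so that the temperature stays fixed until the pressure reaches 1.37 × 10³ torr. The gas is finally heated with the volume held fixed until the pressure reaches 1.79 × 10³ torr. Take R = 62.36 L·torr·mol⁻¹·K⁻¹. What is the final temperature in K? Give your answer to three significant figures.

T₄ ≈ 1.21e+03 K

From PV = nRT: V₁ = nRT₁/P₁ = 0.3619 L.
P constant ⇒ V ∝ T: P₂ = P₁; T₂ = T₁·(V₂/V₁) = 926.3 K.
Isothermal, so P V is constant: T₃ = T₂; V₃ = V₂·(P₂/P₃) = 1.438 L.
Isochoric, so P/T is constant: V₄ = V₃; T₄ = T₃·(P₄/P₃) = 1210 K.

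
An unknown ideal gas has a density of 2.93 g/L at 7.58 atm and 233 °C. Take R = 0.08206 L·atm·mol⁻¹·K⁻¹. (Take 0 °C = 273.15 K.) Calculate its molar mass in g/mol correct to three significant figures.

ρ = PM/(RT) ⇒ M = ρRT/P = (2.93 × 0.08206 × 506.1) / 7.58

M ≈ 16.1 g/mol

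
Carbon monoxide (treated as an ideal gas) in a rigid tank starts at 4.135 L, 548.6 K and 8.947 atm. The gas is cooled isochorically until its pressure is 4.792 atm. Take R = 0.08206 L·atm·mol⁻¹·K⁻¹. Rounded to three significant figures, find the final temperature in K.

T₂ ≈ 294 K

V constant ⇒ P ∝ T: V₂ = V₁; T₂ = T₁·(P₂/P₁) = 293.8 K.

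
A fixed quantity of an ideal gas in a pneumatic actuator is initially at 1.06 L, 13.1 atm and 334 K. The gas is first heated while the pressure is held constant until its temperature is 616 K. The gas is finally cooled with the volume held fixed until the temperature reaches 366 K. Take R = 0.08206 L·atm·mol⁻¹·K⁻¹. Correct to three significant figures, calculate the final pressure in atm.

P₃ ≈ 7.78 atm

P constant ⇒ V ∝ T: P₂ = P₁; V₂ = V₁·(T₂/T₁) = 1.955 L.
V constant ⇒ P ∝ T: V₃ = V₂; P₃ = P₂·(T₃/T₂) = 7.783 atm.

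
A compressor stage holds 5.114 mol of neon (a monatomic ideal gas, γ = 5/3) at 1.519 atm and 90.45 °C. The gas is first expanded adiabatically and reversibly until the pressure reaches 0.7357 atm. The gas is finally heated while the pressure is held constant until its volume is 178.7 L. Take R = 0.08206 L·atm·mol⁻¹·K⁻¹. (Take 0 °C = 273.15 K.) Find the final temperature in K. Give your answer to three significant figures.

Convert: T₁ = 363.6 K.
From PV = nRT: V₁ = nRT₁/P₁ = 100.5 L.
Adiabatic (γ = 5/3), T V^(γ−1) and P V^γ constant: T₂ = T₁·(P₂/P₁)^((γ−1)/γ) = 272.1 K; V₂ = V₁·(P₁/P₂)^(1/γ) = 155.2 L.
Isobaric, so V/T is constant: P₃ = P₂; T₃ = T₂·(V₃/V₂) = 313.3 K.

T₃ ≈ 313 K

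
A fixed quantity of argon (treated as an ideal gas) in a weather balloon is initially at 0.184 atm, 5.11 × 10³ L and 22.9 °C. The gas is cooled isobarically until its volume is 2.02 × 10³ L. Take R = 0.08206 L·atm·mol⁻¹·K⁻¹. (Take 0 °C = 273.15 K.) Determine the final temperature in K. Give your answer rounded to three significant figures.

T₂ ≈ 117 K

Convert: T₁ = 296.0 K.
P constant ⇒ V ∝ T: P₂ = P₁; T₂ = T₁·(V₂/V₁) = 117.0 K.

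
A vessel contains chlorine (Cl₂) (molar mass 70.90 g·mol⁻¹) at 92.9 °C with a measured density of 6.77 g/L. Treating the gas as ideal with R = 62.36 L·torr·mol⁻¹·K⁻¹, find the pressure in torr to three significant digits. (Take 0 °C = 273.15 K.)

ρ = PM/(RT) ⇒ P = ρRT/M = (6.77 × 62.36 × 366.0) / 70.90

P ≈ 2.18e+03 torr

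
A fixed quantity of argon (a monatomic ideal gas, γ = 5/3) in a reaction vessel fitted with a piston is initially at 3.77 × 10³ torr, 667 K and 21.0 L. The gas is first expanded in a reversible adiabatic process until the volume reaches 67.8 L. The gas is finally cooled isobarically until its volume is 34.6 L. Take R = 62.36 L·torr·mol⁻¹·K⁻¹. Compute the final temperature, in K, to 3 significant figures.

Reversible adiabatic, γ = 5/3: T₂ = T₁·(V₁/V₂)^(γ−1) = 305.3 K; P₂ = P₁·(V₁/V₂)^γ = 534.6 torr.
P constant ⇒ V ∝ T: P₃ = P₂; T₃ = T₂·(V₃/V₂) = 155.8 K.

T₃ ≈ 156 K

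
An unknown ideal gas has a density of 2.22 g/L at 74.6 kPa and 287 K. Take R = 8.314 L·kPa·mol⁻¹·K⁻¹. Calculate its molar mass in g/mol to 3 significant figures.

M ≈ 71.0 g/mol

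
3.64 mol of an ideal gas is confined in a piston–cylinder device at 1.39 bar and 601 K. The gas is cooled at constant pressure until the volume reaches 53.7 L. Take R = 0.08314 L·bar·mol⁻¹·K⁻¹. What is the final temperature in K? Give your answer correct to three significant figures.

From PV = nRT: V₁ = nRT₁/P₁ = 130.8 L.
Isobaric, so V/T is constant: P₂ = P₁; T₂ = T₁·(V₂/V₁) = 246.6 K.

T₂ ≈ 247 K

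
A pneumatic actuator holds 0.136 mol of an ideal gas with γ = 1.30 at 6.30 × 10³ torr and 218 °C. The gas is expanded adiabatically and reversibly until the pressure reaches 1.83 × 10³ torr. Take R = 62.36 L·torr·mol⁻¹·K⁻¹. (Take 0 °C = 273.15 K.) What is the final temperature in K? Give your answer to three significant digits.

T₂ ≈ 369 K

Convert: T₁ = 491.1 K.
From PV = nRT: V₁ = nRT₁/P₁ = 0.6612 L.
Adiabatic (γ = 1.30), T V^(γ−1) and P V^γ constant: T₂ = T₁·(P₂/P₁)^((γ−1)/γ) = 369.2 K; V₂ = V₁·(P₁/P₂)^(1/γ) = 1.711 L.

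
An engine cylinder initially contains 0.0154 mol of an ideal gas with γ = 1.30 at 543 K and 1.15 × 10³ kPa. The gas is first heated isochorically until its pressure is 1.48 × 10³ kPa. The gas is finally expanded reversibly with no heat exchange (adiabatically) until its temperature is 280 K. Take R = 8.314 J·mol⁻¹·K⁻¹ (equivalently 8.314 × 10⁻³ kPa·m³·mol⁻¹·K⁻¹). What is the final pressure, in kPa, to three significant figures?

P₃ ≈ 28.1 kPa

From PV = nRT: V₁ = nRT₁/P₁ = 6.046e-05 m³.
V constant ⇒ P ∝ T: V₂ = V₁; T₂ = T₁·(P₂/P₁) = 698.8 K.
Adiabatic (γ = 1.30), T V^(γ−1) and P V^γ constant: P₃ = P₂·(T₃/T₂)^(γ/(γ−1)) = 28.12 kPa; V₃ = V₂·(T₂/T₃)^(1/(γ−1)) = 0.001275 m³.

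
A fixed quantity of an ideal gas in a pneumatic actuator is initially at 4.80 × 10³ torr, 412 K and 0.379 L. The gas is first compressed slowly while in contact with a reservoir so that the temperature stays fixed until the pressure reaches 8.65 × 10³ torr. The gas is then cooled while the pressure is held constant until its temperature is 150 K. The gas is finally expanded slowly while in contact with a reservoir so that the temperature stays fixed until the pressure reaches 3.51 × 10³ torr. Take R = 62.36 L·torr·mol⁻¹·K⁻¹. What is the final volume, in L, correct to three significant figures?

V₄ ≈ 0.189 L

T constant ⇒ Boyle's law P V = const: T₂ = T₁; V₂ = V₁·(P₁/P₂) = 0.2103 L.
Isobaric, so V/T is constant: P₃ = P₂; V₃ = V₂·(T₃/T₂) = 0.07657 L.
Isothermal, so P V is constant: T₄ = T₃; V₄ = V₃·(P₃/P₄) = 0.1887 L.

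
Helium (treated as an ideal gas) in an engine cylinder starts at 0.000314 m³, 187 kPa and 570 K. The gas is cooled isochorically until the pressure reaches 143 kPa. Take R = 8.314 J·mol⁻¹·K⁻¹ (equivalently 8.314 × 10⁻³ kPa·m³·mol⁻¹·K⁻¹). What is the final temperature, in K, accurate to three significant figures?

T₂ ≈ 436 K

V constant ⇒ P ∝ T: V₂ = V₁; T₂ = T₁·(P₂/P₁) = 435.9 K.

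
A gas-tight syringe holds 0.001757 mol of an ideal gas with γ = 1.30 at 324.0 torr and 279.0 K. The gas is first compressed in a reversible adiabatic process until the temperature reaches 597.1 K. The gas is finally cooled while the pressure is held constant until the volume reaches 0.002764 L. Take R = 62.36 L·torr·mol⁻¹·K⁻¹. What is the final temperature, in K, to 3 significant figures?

T₃ ≈ 221 K

From PV = nRT: V₁ = nRT₁/P₁ = 0.09435 L.
Reversible adiabatic, γ = 1.30: P₂ = P₁·(T₂/T₁)^(γ/(γ−1)) = 8759 torr; V₂ = V₁·(T₁/T₂)^(1/(γ−1)) = 0.007469 L.
Isobaric, so V/T is constant: P₃ = P₂; T₃ = T₂·(V₃/V₂) = 221.0 K.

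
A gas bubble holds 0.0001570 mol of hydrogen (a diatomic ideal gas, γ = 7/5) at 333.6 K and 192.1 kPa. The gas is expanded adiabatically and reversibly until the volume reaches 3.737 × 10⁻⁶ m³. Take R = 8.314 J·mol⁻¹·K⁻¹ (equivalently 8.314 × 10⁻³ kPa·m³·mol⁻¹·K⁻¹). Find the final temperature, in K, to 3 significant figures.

T₂ ≈ 273 K

From PV = nRT: V₁ = nRT₁/P₁ = 2.267e-06 m³.
Adiabatic (γ = 7/5), T V^(γ−1) and P V^γ constant: T₂ = T₁·(V₁/V₂)^(γ−1) = 273.1 K; P₂ = P₁·(V₁/V₂)^γ = 95.40 kPa.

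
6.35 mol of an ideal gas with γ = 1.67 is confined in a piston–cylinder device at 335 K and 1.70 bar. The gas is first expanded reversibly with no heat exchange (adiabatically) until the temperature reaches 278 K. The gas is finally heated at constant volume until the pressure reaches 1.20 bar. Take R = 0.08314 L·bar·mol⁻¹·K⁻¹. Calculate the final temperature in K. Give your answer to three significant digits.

From PV = nRT: V₁ = nRT₁/P₁ = 104.0 L.
Reversible adiabatic, γ = 1.67: P₂ = P₁·(T₂/T₁)^(γ/(γ−1)) = 1.068 bar; V₂ = V₁·(T₁/T₂)^(1/(γ−1)) = 137.4 L.
Isochoric, so P/T is constant: V₃ = V₂; T₃ = T₂·(P₃/P₂) = 312.4 K.

T₃ ≈ 312 K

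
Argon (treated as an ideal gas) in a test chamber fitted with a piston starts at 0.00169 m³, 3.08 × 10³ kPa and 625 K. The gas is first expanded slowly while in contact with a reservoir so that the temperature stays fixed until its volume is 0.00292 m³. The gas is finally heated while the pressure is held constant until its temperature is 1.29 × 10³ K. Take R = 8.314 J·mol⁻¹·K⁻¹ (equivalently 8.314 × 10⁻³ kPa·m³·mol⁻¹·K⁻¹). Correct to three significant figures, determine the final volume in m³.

T constant ⇒ Boyle's law P V = const: T₂ = T₁; P₂ = P₁·(V₁/V₂) = 1783 kPa.
P constant ⇒ V ∝ T: P₃ = P₂; V₃ = V₂·(T₃/T₂) = 0.006027 m³.

V₃ ≈ 0.00603 m³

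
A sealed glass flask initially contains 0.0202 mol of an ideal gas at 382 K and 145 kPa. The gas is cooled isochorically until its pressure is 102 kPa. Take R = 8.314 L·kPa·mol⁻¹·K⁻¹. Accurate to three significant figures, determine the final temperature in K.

From PV = nRT: V₁ = nRT₁/P₁ = 0.4424 L.
Isochoric, so P/T is constant: V₂ = V₁; T₂ = T₁·(P₂/P₁) = 268.7 K.

T₂ ≈ 269 K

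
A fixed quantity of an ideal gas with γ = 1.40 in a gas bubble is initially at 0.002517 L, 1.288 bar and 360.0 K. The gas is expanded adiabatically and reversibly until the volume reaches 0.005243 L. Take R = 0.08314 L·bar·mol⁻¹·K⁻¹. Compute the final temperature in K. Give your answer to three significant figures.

Adiabatic (γ = 1.40), T V^(γ−1) and P V^γ constant: T₂ = T₁·(V₁/V₂)^(γ−1) = 268.4 K; P₂ = P₁·(V₁/V₂)^γ = 0.4610 bar.

T₂ ≈ 268 K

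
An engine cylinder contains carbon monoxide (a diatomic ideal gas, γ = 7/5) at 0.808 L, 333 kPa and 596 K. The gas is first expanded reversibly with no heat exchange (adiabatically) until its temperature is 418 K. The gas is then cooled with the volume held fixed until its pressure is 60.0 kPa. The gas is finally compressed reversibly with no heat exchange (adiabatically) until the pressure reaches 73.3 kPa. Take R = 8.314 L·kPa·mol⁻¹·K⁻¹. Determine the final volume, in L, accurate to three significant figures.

Adiabatic (γ = 7/5), T V^(γ−1) and P V^γ constant: P₂ = P₁·(T₂/T₁)^(γ/(γ−1)) = 96.21 kPa; V₂ = V₁·(T₁/T₂)^(1/(γ−1)) = 1.961 L.
Isochoric, so P/T is constant: V₃ = V₂; T₃ = T₂·(P₃/P₂) = 260.7 K.
Adiabatic (γ = 7/5), T V^(γ−1) and P V^γ constant: T₄ = T₃·(P₄/P₃)^((γ−1)/γ) = 276.0 K; V₄ = V₃·(P₃/P₄)^(1/γ) = 1.700 L.

V₄ ≈ 1.70 L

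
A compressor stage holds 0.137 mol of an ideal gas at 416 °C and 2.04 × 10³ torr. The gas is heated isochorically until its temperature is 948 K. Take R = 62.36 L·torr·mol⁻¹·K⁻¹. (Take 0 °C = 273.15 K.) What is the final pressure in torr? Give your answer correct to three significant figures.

Convert: T₁ = 689.1 K.
From PV = nRT: V₁ = nRT₁/P₁ = 2.886 L.
V constant ⇒ P ∝ T: V₂ = V₁; P₂ = P₁·(T₂/T₁) = 2806 torr.

P₂ ≈ 2.81e+03 torr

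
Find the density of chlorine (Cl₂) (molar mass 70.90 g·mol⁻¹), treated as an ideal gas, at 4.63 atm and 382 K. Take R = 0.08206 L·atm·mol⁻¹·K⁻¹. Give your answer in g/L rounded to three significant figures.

ρ ≈ 10.5 g/L

ρ = PM/(RT) = (4.63 × 70.90) / (0.08206 × 382.0)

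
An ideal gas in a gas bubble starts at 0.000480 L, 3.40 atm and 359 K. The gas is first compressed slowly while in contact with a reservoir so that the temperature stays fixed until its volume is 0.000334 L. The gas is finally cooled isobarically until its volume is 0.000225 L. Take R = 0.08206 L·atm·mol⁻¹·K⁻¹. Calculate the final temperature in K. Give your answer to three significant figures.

T₃ ≈ 242 K

T constant ⇒ Boyle's law P V = const: T₂ = T₁; P₂ = P₁·(V₁/V₂) = 4.886 atm.
Isobaric, so V/T is constant: P₃ = P₂; T₃ = T₂·(V₃/V₂) = 241.8 K.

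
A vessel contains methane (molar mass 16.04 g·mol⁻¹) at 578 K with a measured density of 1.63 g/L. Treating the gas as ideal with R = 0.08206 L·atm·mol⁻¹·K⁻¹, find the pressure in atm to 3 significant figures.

P ≈ 4.82 atm

ρ = PM/(RT) ⇒ P = ρRT/M = (1.63 × 0.08206 × 578.0) / 16.04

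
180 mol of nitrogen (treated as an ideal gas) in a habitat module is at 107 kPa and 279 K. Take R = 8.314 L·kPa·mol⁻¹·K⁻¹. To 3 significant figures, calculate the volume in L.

V ≈ 3.90e+03 L

PV = nRT ⇒ V = nRT/P = (180 × 8.314 × 279) / 107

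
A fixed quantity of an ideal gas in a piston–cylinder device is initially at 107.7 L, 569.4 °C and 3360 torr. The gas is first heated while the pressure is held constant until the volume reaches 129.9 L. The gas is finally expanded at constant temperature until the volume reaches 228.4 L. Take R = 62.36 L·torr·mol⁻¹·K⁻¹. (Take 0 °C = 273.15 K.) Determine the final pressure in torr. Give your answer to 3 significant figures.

P₃ ≈ 1.91e+03 torr

Convert: T₁ = 842.5 K.
Isobaric, so V/T is constant: P₂ = P₁; T₂ = T₁·(V₂/V₁) = 1016 K.
Isothermal, so P V is constant: T₃ = T₂; P₃ = P₂·(V₂/V₃) = 1911 torr.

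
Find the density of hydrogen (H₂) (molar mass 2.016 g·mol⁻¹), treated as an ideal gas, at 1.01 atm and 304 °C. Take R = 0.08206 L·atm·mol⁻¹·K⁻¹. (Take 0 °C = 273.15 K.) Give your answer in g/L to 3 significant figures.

ρ = PM/(RT) = (1.01 × 2.016) / (0.08206 × 577.1)

ρ ≈ 0.0430 g/L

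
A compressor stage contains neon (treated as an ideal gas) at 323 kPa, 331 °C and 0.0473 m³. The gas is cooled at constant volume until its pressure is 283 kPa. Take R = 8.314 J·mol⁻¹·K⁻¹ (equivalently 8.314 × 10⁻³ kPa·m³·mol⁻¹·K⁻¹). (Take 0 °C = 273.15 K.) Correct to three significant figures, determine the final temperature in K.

T₂ ≈ 529 K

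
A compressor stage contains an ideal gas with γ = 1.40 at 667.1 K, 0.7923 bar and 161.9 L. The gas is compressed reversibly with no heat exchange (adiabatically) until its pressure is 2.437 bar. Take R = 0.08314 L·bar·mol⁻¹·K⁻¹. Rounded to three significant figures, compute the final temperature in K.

Reversible adiabatic, γ = 1.40: T₂ = T₁·(P₂/P₁)^((γ−1)/γ) = 919.6 K; V₂ = V₁·(P₁/P₂)^(1/γ) = 72.56 L.

T₂ ≈ 920 K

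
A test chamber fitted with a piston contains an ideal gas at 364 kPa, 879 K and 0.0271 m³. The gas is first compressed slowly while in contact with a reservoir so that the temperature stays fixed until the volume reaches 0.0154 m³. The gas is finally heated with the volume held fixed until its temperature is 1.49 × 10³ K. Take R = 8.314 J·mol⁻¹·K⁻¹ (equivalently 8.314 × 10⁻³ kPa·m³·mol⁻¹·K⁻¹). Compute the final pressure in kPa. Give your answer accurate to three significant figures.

P₃ ≈ 1.09e+03 kPa

Isothermal, so P V is constant: T₂ = T₁; P₂ = P₁·(V₁/V₂) = 640.5 kPa.
Isochoric, so P/T is constant: V₃ = V₂; P₃ = P₂·(T₃/T₂) = 1086 kPa.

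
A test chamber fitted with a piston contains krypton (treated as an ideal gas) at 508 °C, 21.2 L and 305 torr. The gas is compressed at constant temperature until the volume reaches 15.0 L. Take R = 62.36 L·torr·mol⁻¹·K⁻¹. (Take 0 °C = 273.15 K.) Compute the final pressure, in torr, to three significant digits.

P₂ ≈ 431 torr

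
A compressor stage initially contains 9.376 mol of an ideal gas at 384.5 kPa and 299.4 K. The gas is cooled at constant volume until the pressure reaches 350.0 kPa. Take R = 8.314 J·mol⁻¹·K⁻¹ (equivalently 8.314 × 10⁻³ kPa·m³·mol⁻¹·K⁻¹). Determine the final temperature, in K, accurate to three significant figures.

T₂ ≈ 273 K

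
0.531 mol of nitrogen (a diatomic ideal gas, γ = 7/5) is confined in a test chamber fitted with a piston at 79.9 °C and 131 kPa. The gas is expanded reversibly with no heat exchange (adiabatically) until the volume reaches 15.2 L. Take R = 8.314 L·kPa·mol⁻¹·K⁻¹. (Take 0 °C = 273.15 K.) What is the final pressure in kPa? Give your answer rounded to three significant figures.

P₂ ≈ 93.0 kPa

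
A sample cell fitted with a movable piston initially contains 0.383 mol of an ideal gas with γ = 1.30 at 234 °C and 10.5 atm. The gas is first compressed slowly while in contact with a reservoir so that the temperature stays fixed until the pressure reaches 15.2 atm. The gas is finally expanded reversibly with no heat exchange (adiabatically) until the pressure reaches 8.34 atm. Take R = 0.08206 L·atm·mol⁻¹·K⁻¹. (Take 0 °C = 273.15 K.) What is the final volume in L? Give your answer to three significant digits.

Convert: T₁ = 507.1 K.
From PV = nRT: V₁ = nRT₁/P₁ = 1.518 L.
Isothermal, so P V is constant: T₂ = T₁; V₂ = V₁·(P₁/P₂) = 1.049 L.
Adiabatic (γ = 1.30), T V^(γ−1) and P V^γ constant: T₃ = T₂·(P₃/P₂)^((γ−1)/γ) = 441.6 K; V₃ = V₂·(P₂/P₃)^(1/γ) = 1.664 L.

V₃ ≈ 1.66 L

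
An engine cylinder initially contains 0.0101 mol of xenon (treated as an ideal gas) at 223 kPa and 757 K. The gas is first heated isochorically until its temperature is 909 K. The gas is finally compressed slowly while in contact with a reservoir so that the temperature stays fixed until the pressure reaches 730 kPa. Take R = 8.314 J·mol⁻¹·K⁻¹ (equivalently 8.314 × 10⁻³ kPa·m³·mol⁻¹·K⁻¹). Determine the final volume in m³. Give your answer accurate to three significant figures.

From PV = nRT: V₁ = nRT₁/P₁ = 0.0002851 m³.
Isochoric, so P/T is constant: V₂ = V₁; P₂ = P₁·(T₂/T₁) = 267.8 kPa.
T constant ⇒ Boyle's law P V = const: T₃ = T₂; V₃ = V₂·(P₂/P₃) = 0.0001046 m³.

V₃ ≈ 0.000105 m³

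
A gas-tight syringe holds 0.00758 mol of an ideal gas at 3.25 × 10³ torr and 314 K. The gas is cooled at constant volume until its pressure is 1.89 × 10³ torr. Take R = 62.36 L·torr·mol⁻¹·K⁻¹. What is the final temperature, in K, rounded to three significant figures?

From PV = nRT: V₁ = nRT₁/P₁ = 0.04567 L.
V constant ⇒ P ∝ T: V₂ = V₁; T₂ = T₁·(P₂/P₁) = 182.6 K.

T₂ ≈ 183 K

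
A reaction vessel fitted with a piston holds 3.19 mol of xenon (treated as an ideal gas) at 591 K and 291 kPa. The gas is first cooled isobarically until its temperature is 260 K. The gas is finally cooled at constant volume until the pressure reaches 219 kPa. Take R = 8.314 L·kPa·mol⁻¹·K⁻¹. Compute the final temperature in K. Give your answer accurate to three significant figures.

From PV = nRT: V₁ = nRT₁/P₁ = 53.86 L.
Isobaric, so V/T is constant: P₂ = P₁; V₂ = V₁·(T₂/T₁) = 23.70 L.
V constant ⇒ P ∝ T: V₃ = V₂; T₃ = T₂·(P₃/P₂) = 195.7 K.

T₃ ≈ 196 K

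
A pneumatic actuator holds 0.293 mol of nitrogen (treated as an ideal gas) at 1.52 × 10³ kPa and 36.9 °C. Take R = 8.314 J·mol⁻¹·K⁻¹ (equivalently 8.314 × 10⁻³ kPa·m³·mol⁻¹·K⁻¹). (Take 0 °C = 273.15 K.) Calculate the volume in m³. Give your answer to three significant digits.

V ≈ 0.000497 m³

Convert: T = 310.05 K.
PV = nRT ⇒ V = nRT/P = (0.293 × 8.314 × 10⁻³ × 310.05) / 1.52e+03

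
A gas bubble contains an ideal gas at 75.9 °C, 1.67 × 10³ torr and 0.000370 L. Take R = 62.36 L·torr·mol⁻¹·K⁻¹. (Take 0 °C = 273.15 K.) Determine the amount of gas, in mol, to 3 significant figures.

Convert: T = 349.05 K.
PV = nRT ⇒ n = PV/(RT) = (1.67e+03 × 0.000370) / (62.36 × 349.05)

n ≈ 2.84e-05 mol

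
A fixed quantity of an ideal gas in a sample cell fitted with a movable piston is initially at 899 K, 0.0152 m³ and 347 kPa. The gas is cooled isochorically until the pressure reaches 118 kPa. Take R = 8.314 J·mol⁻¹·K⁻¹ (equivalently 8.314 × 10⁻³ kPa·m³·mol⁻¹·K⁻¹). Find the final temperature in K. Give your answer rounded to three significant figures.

T₂ ≈ 306 K

V constant ⇒ P ∝ T: V₂ = V₁; T₂ = T₁·(P₂/P₁) = 305.7 K.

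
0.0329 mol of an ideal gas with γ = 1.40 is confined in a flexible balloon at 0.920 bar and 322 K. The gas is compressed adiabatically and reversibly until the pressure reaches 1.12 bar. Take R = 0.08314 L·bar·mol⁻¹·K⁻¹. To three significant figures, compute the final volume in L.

V₂ ≈ 0.832 L

From PV = nRT: V₁ = nRT₁/P₁ = 0.9574 L.
Adiabatic (γ = 1.40), T V^(γ−1) and P V^γ constant: T₂ = T₁·(P₂/P₁)^((γ−1)/γ) = 340.6 K; V₂ = V₁·(P₁/P₂)^(1/γ) = 0.8319 L.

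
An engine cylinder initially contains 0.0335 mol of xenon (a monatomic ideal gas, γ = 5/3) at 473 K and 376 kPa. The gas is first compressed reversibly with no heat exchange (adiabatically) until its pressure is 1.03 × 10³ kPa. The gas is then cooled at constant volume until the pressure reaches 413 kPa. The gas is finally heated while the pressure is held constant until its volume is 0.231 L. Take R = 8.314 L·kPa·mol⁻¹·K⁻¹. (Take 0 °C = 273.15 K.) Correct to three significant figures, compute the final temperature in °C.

T₄ ≈ 69.4 °C

From PV = nRT: V₁ = nRT₁/P₁ = 0.3504 L.
Adiabatic (γ = 5/3), T V^(γ−1) and P V^γ constant: T₂ = T₁·(P₂/P₁)^((γ−1)/γ) = 707.8 K; V₂ = V₁·(P₁/P₂)^(1/γ) = 0.1914 L.
V constant ⇒ P ∝ T: V₃ = V₂; T₃ = T₂·(P₃/P₂) = 283.8 K.
Isobaric, so V/T is constant: P₄ = P₃; T₄ = T₃·(V₄/V₃) = 342.5 K.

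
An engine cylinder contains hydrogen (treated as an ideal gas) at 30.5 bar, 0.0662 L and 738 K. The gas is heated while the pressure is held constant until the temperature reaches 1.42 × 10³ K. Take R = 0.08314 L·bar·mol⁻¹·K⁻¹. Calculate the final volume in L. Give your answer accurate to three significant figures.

Isobaric, so V/T is constant: P₂ = P₁; V₂ = V₁·(T₂/T₁) = 0.1274 L.

V₂ ≈ 0.127 L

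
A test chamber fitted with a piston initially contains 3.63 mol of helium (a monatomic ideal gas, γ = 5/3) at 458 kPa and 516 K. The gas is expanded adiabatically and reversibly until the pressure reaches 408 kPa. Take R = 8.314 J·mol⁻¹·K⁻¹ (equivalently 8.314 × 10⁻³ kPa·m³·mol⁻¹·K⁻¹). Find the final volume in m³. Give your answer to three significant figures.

V₂ ≈ 0.0364 m³

From PV = nRT: V₁ = nRT₁/P₁ = 0.03400 m³.
Reversible adiabatic, γ = 5/3: T₂ = T₁·(P₂/P₁)^((γ−1)/γ) = 492.7 K; V₂ = V₁·(P₁/P₂)^(1/γ) = 0.03644 m³.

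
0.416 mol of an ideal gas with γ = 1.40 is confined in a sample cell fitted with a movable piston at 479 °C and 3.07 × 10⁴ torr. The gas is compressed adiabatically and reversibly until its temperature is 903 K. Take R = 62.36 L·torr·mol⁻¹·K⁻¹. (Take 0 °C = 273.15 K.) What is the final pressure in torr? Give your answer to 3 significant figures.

P₂ ≈ 5.82e+04 torr

Convert: T₁ = 752.1 K.
From PV = nRT: V₁ = nRT₁/P₁ = 0.6356 L.
Reversible adiabatic, γ = 1.40: P₂ = P₁·(T₂/T₁)^(γ/(γ−1)) = 5.821e+04 torr; V₂ = V₁·(T₁/T₂)^(1/(γ−1)) = 0.4024 L.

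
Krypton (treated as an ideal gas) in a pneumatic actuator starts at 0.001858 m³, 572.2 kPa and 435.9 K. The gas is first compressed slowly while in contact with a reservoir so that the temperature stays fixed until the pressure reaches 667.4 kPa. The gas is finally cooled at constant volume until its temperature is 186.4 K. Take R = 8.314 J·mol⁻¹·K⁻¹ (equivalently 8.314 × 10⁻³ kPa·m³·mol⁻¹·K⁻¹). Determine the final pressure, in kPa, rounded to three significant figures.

P₃ ≈ 285 kPa

Isothermal, so P V is constant: T₂ = T₁; V₂ = V₁·(P₁/P₂) = 0.001593 m³.
Isochoric, so P/T is constant: V₃ = V₂; P₃ = P₂·(T₃/T₂) = 285.4 kPa.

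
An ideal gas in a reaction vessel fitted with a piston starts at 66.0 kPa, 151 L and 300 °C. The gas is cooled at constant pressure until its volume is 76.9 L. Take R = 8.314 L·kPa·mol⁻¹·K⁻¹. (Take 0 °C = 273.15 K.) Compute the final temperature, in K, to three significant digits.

Convert: T₁ = 573.1 K.
P constant ⇒ V ∝ T: P₂ = P₁; T₂ = T₁·(V₂/V₁) = 291.9 K.

T₂ ≈ 292 K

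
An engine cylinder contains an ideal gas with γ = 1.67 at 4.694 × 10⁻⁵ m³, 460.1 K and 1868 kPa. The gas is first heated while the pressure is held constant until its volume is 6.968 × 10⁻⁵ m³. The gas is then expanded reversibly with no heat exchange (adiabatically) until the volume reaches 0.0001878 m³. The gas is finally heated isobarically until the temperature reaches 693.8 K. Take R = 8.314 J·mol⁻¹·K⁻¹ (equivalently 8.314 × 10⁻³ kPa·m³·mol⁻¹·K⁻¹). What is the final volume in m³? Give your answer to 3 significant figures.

V₄ ≈ 0.000371 m³

P constant ⇒ V ∝ T: P₂ = P₁; T₂ = T₁·(V₂/V₁) = 683.0 K.
Reversible adiabatic, γ = 1.67: T₃ = T₂·(V₂/V₃)^(γ−1) = 351.5 K; P₃ = P₂·(V₂/V₃)^γ = 356.7 kPa.
P constant ⇒ V ∝ T: P₄ = P₃; V₄ = V₃·(T₄/T₃) = 0.0003707 m³.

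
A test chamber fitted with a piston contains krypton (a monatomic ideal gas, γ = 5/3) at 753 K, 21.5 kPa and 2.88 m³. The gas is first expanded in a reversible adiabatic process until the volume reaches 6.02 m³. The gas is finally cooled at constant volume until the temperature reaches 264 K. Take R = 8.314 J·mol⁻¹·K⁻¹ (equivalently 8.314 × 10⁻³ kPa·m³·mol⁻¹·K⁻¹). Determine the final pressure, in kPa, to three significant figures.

Reversible adiabatic, γ = 5/3: T₂ = T₁·(V₁/V₂)^(γ−1) = 460.6 K; P₂ = P₁·(V₁/V₂)^γ = 6.292 kPa.
V constant ⇒ P ∝ T: V₃ = V₂; P₃ = P₂·(T₃/T₂) = 3.606 kPa.

P₃ ≈ 3.61 kPa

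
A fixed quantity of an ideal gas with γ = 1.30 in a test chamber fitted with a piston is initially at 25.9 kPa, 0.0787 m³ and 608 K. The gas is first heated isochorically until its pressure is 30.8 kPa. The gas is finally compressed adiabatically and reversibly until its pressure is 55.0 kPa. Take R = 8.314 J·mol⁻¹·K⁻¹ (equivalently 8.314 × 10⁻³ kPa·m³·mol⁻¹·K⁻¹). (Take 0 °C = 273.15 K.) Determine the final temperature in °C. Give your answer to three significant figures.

T₃ ≈ 553 °C

Isochoric, so P/T is constant: V₂ = V₁; T₂ = T₁·(P₂/P₁) = 723.0 K.
Reversible adiabatic, γ = 1.30: T₃ = T₂·(P₃/P₂)^((γ−1)/γ) = 826.5 K; V₃ = V₂·(P₂/P₃)^(1/γ) = 0.05038 m³.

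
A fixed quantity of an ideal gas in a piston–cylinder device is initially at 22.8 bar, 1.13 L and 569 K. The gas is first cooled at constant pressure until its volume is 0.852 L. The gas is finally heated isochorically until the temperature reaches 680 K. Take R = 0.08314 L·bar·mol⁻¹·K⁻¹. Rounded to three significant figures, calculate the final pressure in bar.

P₃ ≈ 36.1 bar

P constant ⇒ V ∝ T: P₂ = P₁; T₂ = T₁·(V₂/V₁) = 429.0 K.
Isochoric, so P/T is constant: V₃ = V₂; P₃ = P₂·(T₃/T₂) = 36.14 bar.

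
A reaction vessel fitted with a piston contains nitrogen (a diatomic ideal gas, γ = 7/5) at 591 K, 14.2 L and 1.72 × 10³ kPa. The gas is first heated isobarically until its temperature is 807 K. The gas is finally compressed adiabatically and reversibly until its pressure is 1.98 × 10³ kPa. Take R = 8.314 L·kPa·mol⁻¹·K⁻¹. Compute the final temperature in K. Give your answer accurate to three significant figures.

T₃ ≈ 840 K

Isobaric, so V/T is constant: P₂ = P₁; V₂ = V₁·(T₂/T₁) = 19.39 L.
Reversible adiabatic, γ = 7/5: T₃ = T₂·(P₃/P₂)^((γ−1)/γ) = 840.1 K; V₃ = V₂·(P₂/P₃)^(1/γ) = 17.53 L.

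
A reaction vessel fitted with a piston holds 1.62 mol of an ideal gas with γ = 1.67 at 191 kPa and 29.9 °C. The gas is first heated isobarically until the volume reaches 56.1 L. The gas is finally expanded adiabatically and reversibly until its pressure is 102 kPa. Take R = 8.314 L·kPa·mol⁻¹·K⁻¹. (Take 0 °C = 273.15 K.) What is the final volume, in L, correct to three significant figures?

V₃ ≈ 81.7 L

Convert: T₁ = 303.0 K.
From PV = nRT: V₁ = nRT₁/P₁ = 21.37 L.
Isobaric, so V/T is constant: P₂ = P₁; T₂ = T₁·(V₂/V₁) = 795.6 K.
Adiabatic (γ = 1.67), T V^(γ−1) and P V^γ constant: T₃ = T₂·(P₃/P₂)^((γ−1)/γ) = 618.5 K; V₃ = V₂·(P₂/P₃)^(1/γ) = 81.68 L.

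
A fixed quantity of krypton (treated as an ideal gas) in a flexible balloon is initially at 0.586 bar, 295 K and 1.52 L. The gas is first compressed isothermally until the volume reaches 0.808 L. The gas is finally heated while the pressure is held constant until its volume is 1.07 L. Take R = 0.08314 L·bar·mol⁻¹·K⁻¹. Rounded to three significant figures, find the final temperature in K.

T constant ⇒ Boyle's law P V = const: T₂ = T₁; P₂ = P₁·(V₁/V₂) = 1.102 bar.
P constant ⇒ V ∝ T: P₃ = P₂; T₃ = T₂·(V₃/V₂) = 390.7 K.

T₃ ≈ 391 K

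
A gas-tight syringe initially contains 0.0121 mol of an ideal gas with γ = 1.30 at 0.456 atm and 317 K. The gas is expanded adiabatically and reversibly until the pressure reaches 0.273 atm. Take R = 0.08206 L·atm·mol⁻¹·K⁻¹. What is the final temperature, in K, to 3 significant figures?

T₂ ≈ 282 K

From PV = nRT: V₁ = nRT₁/P₁ = 0.6903 L.
Adiabatic (γ = 1.30), T V^(γ−1) and P V^γ constant: T₂ = T₁·(P₂/P₁)^((γ−1)/γ) = 281.6 K; V₂ = V₁·(P₁/P₂)^(1/γ) = 1.024 L.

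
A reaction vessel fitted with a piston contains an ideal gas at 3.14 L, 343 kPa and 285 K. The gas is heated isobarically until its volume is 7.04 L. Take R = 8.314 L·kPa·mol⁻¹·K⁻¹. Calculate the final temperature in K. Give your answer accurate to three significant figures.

P constant ⇒ V ∝ T: P₂ = P₁; T₂ = T₁·(V₂/V₁) = 639.0 K.

T₂ ≈ 639 K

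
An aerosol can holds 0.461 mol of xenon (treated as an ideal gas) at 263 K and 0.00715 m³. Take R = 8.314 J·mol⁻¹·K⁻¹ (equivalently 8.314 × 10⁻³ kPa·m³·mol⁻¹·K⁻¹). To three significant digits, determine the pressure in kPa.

PV = nRT ⇒ P = nRT/V = (0.461 × 8.314 × 10⁻³ × 263) / 0.00715

P ≈ 141 kPa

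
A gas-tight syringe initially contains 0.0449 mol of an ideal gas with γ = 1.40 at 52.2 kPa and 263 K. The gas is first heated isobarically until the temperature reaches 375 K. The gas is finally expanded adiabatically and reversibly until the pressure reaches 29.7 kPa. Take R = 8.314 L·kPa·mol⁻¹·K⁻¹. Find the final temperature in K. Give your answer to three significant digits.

From PV = nRT: V₁ = nRT₁/P₁ = 1.881 L.
P constant ⇒ V ∝ T: P₂ = P₁; V₂ = V₁·(T₂/T₁) = 2.682 L.
Reversible adiabatic, γ = 1.40: T₃ = T₂·(P₃/P₂)^((γ−1)/γ) = 319.2 K; V₃ = V₂·(P₂/P₃)^(1/γ) = 4.012 L.

T₃ ≈ 319 K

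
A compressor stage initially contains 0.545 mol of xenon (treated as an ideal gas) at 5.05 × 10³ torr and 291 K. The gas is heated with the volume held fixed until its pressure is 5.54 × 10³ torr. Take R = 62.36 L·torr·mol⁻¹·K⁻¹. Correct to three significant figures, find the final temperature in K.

T₂ ≈ 319 K

From PV = nRT: V₁ = nRT₁/P₁ = 1.958 L.
V constant ⇒ P ∝ T: V₂ = V₁; T₂ = T₁·(P₂/P₁) = 319.2 K.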